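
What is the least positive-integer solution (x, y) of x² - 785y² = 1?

We seek the smallest positive integers (x, y) with x² - 785y² = 1, i.e., x² = 785y² + 1.
Try successive y values:
y = 1: x² = 785·1² + 1 = 786, not a perfect square
y = 2: x² = 785·2² + 1 = 3141, not a perfect square
y = 3: x² = 785·3² + 1 = 7066, not a perfect square
... continuing the search (or via continued fractions) ...
y = 56: x² = 785·56² + 1 = 2461761, x = 1569 ✓

Verify: 1569² - 785·56² = 2461761 - 2461760 = 1 ✓

x = 1569, y = 56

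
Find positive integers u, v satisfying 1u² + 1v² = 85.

Try small values of u and check whether (85 - 1u²)/1 is a perfect square.
u = 7: 1·7² = 49, so 1v² = 85 - 49 = 36, giving v² = 36, v = 6.
Check: 1·7² + 1·6² = 49 + 36 = 85 ✓

u = 7, v = 6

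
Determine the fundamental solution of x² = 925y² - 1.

We need x² = 925y² - 1. Try successive y:
y = 1: x² = 925·1² - 1 = 924, not a perfect square
y = 2: x² = 925·2² - 1 = 3699, not a perfect square
y = 3: x² = 925·3² - 1 = 8324, not a perfect square
...
y = 29: x² = 925·29² - 1 = 777924 = 882² ✓
Check: 882² - 925·29² = 777924 - 777925 = -1 ✓

x = 882, y = 29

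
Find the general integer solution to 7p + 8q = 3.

Step 1: Compute gcd(7, 8) = 1.
Since 1 divides 3, solutions exist.

Step 2: Find a particular solution using extended Euclidean algorithm.
We get p₀ = -3, q₀ = 3.
Check: 7*-3 + 8*3 = 3 = 3 ✓

Step 3: Write the general solution.
p = -3 + (8/1)t = -3 + 8t
q = 3 - (7/1)t = 3 - 7t
for any integer t.

p = -3 + 8t, q = 3 - 7t for integer t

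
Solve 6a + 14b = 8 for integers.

Step 1: Check solvability.
gcd(6, 14) = 2
Since 2 divides 8, solutions exist.

Step 2: Apply extended Euclidean algorithm to find gcd.
We find integers such that 6*x0 + 14*y0 = 2

Step 3: Scale the particular solution.
Multiply by 8/2 = 4:
a = -8, b = 4

Step 4: Verify.
6*(-8) + 14*(4) = 8 = 8 ✓

a = -8, b = 4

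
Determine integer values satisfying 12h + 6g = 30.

Step 1: Check solvability.
gcd(12, 6) = 6
Since 6 divides 30, solutions exist.

Step 2: Apply extended Euclidean algorithm to find gcd.
We find integers such that 12*x0 + 6*y0 = 6

Step 3: Scale the particular solution.
Multiply by 30/6 = 5:
h = 0, g = 5

Step 4: Verify.
12*(0) + 6*(5) = 30 = 30 ✓

h = 0, g = 5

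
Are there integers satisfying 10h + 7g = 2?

Step 1: Compute gcd(10, 7).
gcd(10, 7) = 1

Step 2: Check divisibility.
Does 1 divide 2? 2 = 1 x 2, so yes.

By the theorem on linear Diophantine equations, 10h + 7g = 2 has integer solutions if and only if gcd(10, 7) divides 2. Since 1 | 2, solutions exist.

Yes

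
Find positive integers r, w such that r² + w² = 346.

Search for r with 346 - r² a perfect square.
r = 11: 346 - 11² = 346 - 121 = 225 = 15² ✓
So r = 11, w = 15.

r = 11, w = 15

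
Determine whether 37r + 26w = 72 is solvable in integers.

Step 1: Compute gcd(37, 26).
gcd(37, 26) = 1

Step 2: Check divisibility.
Does 1 divide 72? 72 = 1 x 72, so yes.

By the theorem on linear Diophantine equations, 37r + 26w = 72 has integer solutions if and only if gcd(37, 26) divides 72. Since 1 | 72, solutions exist.

Yes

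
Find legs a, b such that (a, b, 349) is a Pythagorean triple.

We need a² + b² = 349² = 121801.
Trying: 299² + 180² = 89401 + 32400 = 121801 ✓

(299, 180, 349)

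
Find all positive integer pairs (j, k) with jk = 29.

The positive divisors of 29 are: 1, 29.
Each divisor d gives the pair (d, 29/d):
(1, 29), (29, 1)

(1, 29), (29, 1)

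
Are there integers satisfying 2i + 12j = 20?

Step 1: Compute gcd(2, 12).
gcd(2, 12) = 2

Step 2: Check divisibility.
Does 2 divide 20? 20 = 2 x 10, so yes.

By the theorem on linear Diophantine equations, 2i + 12j = 20 has integer solutions if and only if gcd(2, 12) divides 20. Since 2 | 20, solutions exist.

Yes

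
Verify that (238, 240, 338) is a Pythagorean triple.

Compute a² + b² = 238² + 240² = 56644 + 57600 = 114244
Compute c² = 338² = 114244
Since 114244 = 114244, confirmed.

Yes, it is a Pythagorean triple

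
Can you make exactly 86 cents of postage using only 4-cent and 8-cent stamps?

We need non-negative x, y with 4x + 8y = 86.
gcd(4, 8) = 4, and 4 does not divide 86.
No integer solutions exist, so certainly no non-negative ones.

No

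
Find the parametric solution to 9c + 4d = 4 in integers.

Step 1: Compute gcd(9, 4) = 1.
Since 1 divides 4, solutions exist.

Step 2: Find a particular solution using extended Euclidean algorithm.
We get c₀ = 4, d₀ = -8.
Check: 9*4 + 4*-8 = 4 = 4 ✓

Step 3: Write the general solution.
c = 4 + (4/1)t = 4 + 4t
d = -8 - (9/1)t = -8 - 9t
for any integer t.

c = 4 + 4t, d = -8 - 9t for integer t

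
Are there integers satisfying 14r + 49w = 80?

Step 1: Compute gcd(14, 49).
gcd(14, 49) = 7

Step 2: Check divisibility.
Does 7 divide 80? 80 = 7 x 11 + 3, so no.

By the theorem on linear Diophantine equations, 14r + 49w = 80 has integer solutions if and only if gcd(14, 49) divides 80. Since 7 does not divide 80, no solutions exist.

No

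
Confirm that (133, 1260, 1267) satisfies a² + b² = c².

Compute a² + b² = 133² + 1260² = 17689 + 1587600 = 1605289
Compute c² = 1267² = 1605289
Since 1605289 = 1605289, confirmed.

Yes, it is a Pythagorean triple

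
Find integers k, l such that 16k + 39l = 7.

Step 1: Check solvability.
gcd(16, 39) = 1
Since 1 divides 7, solutions exist.

Step 2: Apply extended Euclidean algorithm to find gcd.
We find integers such that 16*x0 + 39*y0 = 1

Step 3: Scale the particular solution.
Multiply by 7/1 = 7:
k = -119, l = 49

Step 4: Verify.
16*(-119) + 39*(49) = 7 = 7 ✓

k = -119, l = 49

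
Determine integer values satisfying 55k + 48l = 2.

Step 1: Check solvability.
gcd(55, 48) = 1
Since 1 divides 2, solutions exist.

Step 2: Apply extended Euclidean algorithm to find gcd.
We find integers such that 55*x0 + 48*y0 = 1

Step 3: Scale the particular solution.
Multiply by 2/1 = 2:
k = 14, l = -16

Step 4: Verify.
55*(14) + 48*(-16) = 2 = 2 ✓

k = 14, l = -16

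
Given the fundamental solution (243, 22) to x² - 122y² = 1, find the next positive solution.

Solutions to x² - Dy² = 1 are generated by powers of (x₀ + y₀√D).
The next solution satisfies x₁ + y₁√122 = (x₀ + y₀√122)², giving:
x₁ = x₀² + 122y₀² = 243² + 122·22² = 59049 + 59048 = 118097
y₁ = 2x₀y₀ = 2·243·22 = 10692

Verify: 118097² - 122·10692² = 13946901409 - 13946901408 = 1 ✓

x = 118097, y = 10692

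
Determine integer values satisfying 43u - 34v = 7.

Step 1: Check solvability.
gcd(43, 34) = 1
Since 1 divides 7, solutions exist.

Step 2: Apply extended Euclidean algorithm to find gcd.
We find integers such that 43*x0 + 34*y0 = 1

Step 3: Scale the particular solution.
Multiply by 7/1 = 7:
u = -105, v = -133

Step 4: Verify.
43*(-105) - 34*(-133) = 7 = 7 ✓

u = -105, v = -133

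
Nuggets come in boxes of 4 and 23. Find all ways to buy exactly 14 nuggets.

We need non-negative integers (x, y) with 4x + 23y = 14.
For each x in 0..3, check if 14 - 4x is a non-negative multiple of 23.
No x yields an integer y ≥ 0.

No solution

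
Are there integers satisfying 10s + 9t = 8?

Step 1: Compute gcd(10, 9).
gcd(10, 9) = 1

Step 2: Check divisibility.
Does 1 divide 8? 8 = 1 x 8, so yes.

By the theorem on linear Diophantine equations, 10s + 9t = 8 has integer solutions if and only if gcd(10, 9) divides 8. Since 1 | 8, solutions exist.

Yes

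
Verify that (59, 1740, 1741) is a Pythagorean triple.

Compute a² + b² = 59² + 1740² = 3481 + 3027600 = 3031081
Compute c² = 1741² = 3031081
Since 3031081 = 3031081, confirmed.

Yes, it is a Pythagorean triple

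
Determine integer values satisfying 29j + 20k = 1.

Step 1: Check solvability.
gcd(29, 20) = 1
Since 1 divides 1, solutions exist.

Step 2: Apply extended Euclidean algorithm to find gcd.
We find integers such that 29*x0 + 20*y0 = 1

Step 3: Scale the particular solution.
Multiply by 1/1 = 1:
j = 9, k = -13

Step 4: Verify.
29*(9) + 20*(-13) = 1 = 1 ✓

j = 9, k = -13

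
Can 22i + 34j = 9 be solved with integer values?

Step 1: Compute gcd(22, 34).
gcd(22, 34) = 2

Step 2: Check divisibility.
Does 2 divide 9? 9 = 2 x 4 + 1, so no.

By the theorem on linear Diophantine equations, 22i + 34j = 9 has integer solutions if and only if gcd(22, 34) divides 9. Since 2 does not divide 9, no solutions exist.

No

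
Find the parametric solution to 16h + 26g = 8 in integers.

Step 1: Compute gcd(16, 26) = 2.
Since 2 divides 8, solutions exist.

Step 2: Find a particular solution using extended Euclidean algorithm.
We get h₀ = 20, g₀ = -12.
Check: 16*20 + 26*-12 = 8 = 8 ✓

Step 3: Write the general solution.
h = 20 + (26/2)t = 20 + 13t
g = -12 - (16/2)t = -12 - 8t
for any integer t.

h = 20 + 13t, g = -12 - 8t for integer t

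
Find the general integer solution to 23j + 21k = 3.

Step 1: Compute gcd(23, 21) = 1.
Since 1 divides 3, solutions exist.

Step 2: Find a particular solution using extended Euclidean algorithm.
We get j₀ = -30, k₀ = 33.
Check: 23*-30 + 21*33 = 3 = 3 ✓

Step 3: Write the general solution.
j = -30 + (21/1)t = -30 + 21t
k = 33 - (23/1)t = 33 - 23t
for any integer t.

j = -30 + 21t, k = 33 - 23t for integer t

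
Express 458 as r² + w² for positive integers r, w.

We need to find integers r, w > 0 such that r² + w² = 458.
Trying r = 13: w² = 458 - 13² = 458 - 169 = 289
w = 17
Check: 13² + 17² = 169 + 289 = 458 ✓

458 = 13² + 17²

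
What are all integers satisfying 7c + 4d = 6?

Step 1: Compute gcd(7, 4) = 1.
Since 1 divides 6, solutions exist.

Step 2: Find a particular solution using extended Euclidean algorithm.
We get c₀ = -6, d₀ = 12.
Check: 7*-6 + 4*12 = 6 = 6 ✓

Step 3: Write the general solution.
c = -6 + (4/1)t = -6 + 4t
d = 12 - (7/1)t = 12 - 7t
for any integer t.

c = -6 + 4t, d = 12 - 7t for integer t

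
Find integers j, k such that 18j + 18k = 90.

Step 1: Check solvability.
gcd(18, 18) = 18
Since 18 divides 90, solutions exist.

Step 2: Apply extended Euclidean algorithm to find gcd.
We find integers such that 18*x0 + 18*y0 = 18

Step 3: Scale the particular solution.
Multiply by 90/18 = 5:
j = 0, k = 5

Step 4: Verify.
18*(0) + 18*(5) = 90 = 90 ✓

j = 0, k = 5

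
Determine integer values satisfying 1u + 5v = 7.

Step 1: Check solvability.
gcd(1, 5) = 1
Since 1 divides 7, solutions exist.

Step 2: Apply extended Euclidean algorithm to find gcd.
We find integers such that 1*x0 + 5*y0 = 1

Step 3: Scale the particular solution.
Multiply by 7/1 = 7:
u = 7, v = 0

Step 4: Verify.
1*(7) + 5*(0) = 7 = 7 ✓

u = 7, v = 0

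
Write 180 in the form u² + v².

We need to find integers u, v > 0 such that u² + v² = 180.
Trying u = 6: v² = 180 - 6² = 180 - 36 = 144
v = 12
Check: 6² + 12² = 36 + 144 = 180 ✓

180 = 6² + 12²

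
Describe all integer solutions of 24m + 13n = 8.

Step 1: Compute gcd(24, 13) = 1.
Since 1 divides 8, solutions exist.

Step 2: Find a particular solution using extended Euclidean algorithm.
We get m₀ = 48, n₀ = -88.
Check: 24*48 + 13*-88 = 8 = 8 ✓

Step 3: Write the general solution.
m = 48 + (13/1)t = 48 + 13t
n = -88 - (24/1)t = -88 - 24t
for any integer t.

m = 48 + 13t, n = -88 - 24t for integer t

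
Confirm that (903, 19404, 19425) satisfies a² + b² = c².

Compute a² + b² = 903² + 19404² = 815409 + 376515216 = 377330625
Compute c² = 19425² = 377330625
Since 377330625 = 377330625, confirmed.

Yes, it is a Pythagorean triple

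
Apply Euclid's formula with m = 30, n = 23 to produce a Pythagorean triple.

a = m² - n² = 30² - 23² = 900 - 529 = 371
b = 2mn = 2·30·23 = 1380
c = m² + n² = 900 + 529 = 1429
Verify: 371² + 1380² = 137641 + 1904400 = 2042041 = 1429² ✓

(371, 1380, 1429)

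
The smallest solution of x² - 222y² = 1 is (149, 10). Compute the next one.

Solutions to x² - Dy² = 1 are generated by powers of (x₀ + y₀√D).
The next solution satisfies x₁ + y₁√222 = (x₀ + y₀√222)², giving:
x₁ = x₀² + 222y₀² = 149² + 222·10² = 22201 + 22200 = 44401
y₁ = 2x₀y₀ = 2·149·10 = 2980

Verify: 44401² - 222·2980² = 1971448801 - 1971448800 = 1 ✓

x = 44401, y = 2980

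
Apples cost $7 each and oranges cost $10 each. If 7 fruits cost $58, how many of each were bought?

Let a = apples, o = oranges.
a + o = 7
7a + 10o = 58
Substitute o = 7 - a:
7a + 10(7 - a) = 58
(7 - 10)a = 58 - 70
-3a = -12
a = 4, o = 7 - 4 = 3

Apples: 4, Oranges: 3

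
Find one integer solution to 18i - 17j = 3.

Step 1: Check solvability.
gcd(18, 17) = 1
Since 1 divides 3, solutions exist.

Step 2: Apply extended Euclidean algorithm to find gcd.
We find integers such that 18*x0 + 17*y0 = 1

Step 3: Scale the particular solution.
Multiply by 3/1 = 3:
i = 3, j = 3

Step 4: Verify.
18*(3) - 17*(3) = 3 = 3 ✓

i = 3, j = 3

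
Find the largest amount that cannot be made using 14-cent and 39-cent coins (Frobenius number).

For two coprime denominations a and b, the Frobenius number (largest value not representable as a non-negative combination) is ab - a - b.
Here gcd(14, 39) = 1, so they are coprime.
F(14, 39) = 14·39 - 14 - 39 = 546 - 53 = 493

493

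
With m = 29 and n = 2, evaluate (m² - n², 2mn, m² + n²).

a = m² - n² = 841 - 4 = 837
b = 2mn = 2·29·2 = 116
c = m² + n² = 841 + 4 = 845
Verify: 837² + 116² = 700569 + 13456 = 714025 = 845² ✓

(837, 116, 845)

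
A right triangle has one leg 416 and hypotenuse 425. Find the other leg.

a² = c² - b² = 180625 - 173056 = 7569
a = 87

87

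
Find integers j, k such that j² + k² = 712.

We need to find integers j, k > 0 such that j² + k² = 712.
Trying j = 6: k² = 712 - 6² = 712 - 36 = 676
k = 26
Check: 6² + 26² = 36 + 676 = 712 ✓

712 = 6² + 26²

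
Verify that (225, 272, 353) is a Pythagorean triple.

Compute a² + b²:
225² + 272² = 50625 + 73984 = 124609
Compute c²:
353² = 124609
Since 124609 = 124609, it is a Pythagorean triple.

Yes, it is a Pythagorean triple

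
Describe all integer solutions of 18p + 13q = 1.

Step 1: Compute gcd(18, 13) = 1.
Since 1 divides 1, solutions exist.

Step 2: Find a particular solution using extended Euclidean algorithm.
We get p₀ = -5, q₀ = 7.
Check: 18*-5 + 13*7 = 1 = 1 ✓

Step 3: Write the general solution.
p = -5 + (13/1)t = -5 + 13t
q = 7 - (18/1)t = 7 - 18t
for any integer t.

p = -5 + 13t, q = 7 - 18t for integer t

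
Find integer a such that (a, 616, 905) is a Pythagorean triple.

a² = c² - b² = 905² - 616² = 819025 - 379456 = 439569
a = sqrt(439569) = 663

663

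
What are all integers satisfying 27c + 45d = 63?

Step 1: Compute gcd(27, 45) = 9.
Since 9 divides 63, solutions exist.

Step 2: Find a particular solution using extended Euclidean algorithm.
We get c₀ = 14, d₀ = -7.
Check: 27*14 + 45*-7 = 63 = 63 ✓

Step 3: Write the general solution.
c = 14 + (45/9)t = 14 + 5t
d = -7 - (27/9)t = -7 - 3t
for any integer t.

c = 14 + 5t, d = -7 - 3t for integer t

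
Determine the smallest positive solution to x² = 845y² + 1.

We seek the smallest positive integers (x, y) with x² - 845y² = 1, i.e., x² = 845y² + 1.
Try successive y values:
y = 1: x² = 845·1² + 1 = 846, not a perfect square
y = 2: x² = 845·2² + 1 = 3381, not a perfect square
y = 3: x² = 845·3² + 1 = 7606, not a perfect square
... continuing the search (or via continued fractions) ...
y = 10304396: x² = 845·10304396² + 1 = 89722587501469521, x = 299537289 ✓

Verify: 299537289² - 845·10304396² = 89722587501469521 - 89722587501469520 = 1 ✓

x = 299537289, y = 10304396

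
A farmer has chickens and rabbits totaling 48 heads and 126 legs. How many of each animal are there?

Let c = chickens, r = rabbits.
Heads: c + r = 48
Legs: 2c + 4r = 126
From the first equation, c = 48 - r. Substitute:
2(48 - r) + 4r = 126
96 + 2r = 126
r = (126 - 96)/2 = 15
c = 48 - 15 = 33

Chickens: 33, Rabbits: 15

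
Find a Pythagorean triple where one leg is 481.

We need the other leg and hypotenuse such that 481² + x² = c².
Take x = 600, c = 769: 481² + 600² = 231361 + 360000 = 591361 = 769² ✓
Triple: (481, 600, 769)

(481, 600, 769)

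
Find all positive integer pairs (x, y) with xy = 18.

The positive divisors of 18 are: 1, 2, 3, 6, 9, 18.
Each divisor d gives the pair (d, 18/d):
(1, 18), (2, 9), (3, 6), (6, 3), (9, 2), (18, 1)

(1, 18), (2, 9), (3, 6), (6, 3), (9, 2), (18, 1)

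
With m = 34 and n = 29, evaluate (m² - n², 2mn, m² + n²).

a = m² - n² = 1156 - 841 = 315
b = 2mn = 2·34·29 = 1972
c = m² + n² = 1156 + 841 = 1997
Verify: 315² + 1972² = 99225 + 3888784 = 3988009 = 1997² ✓

(315, 1972, 1997)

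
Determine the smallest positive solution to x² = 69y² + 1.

We seek the smallest positive integers (x, y) with x² - 69y² = 1, i.e., x² = 69y² + 1.
Try successive y values:
y = 1: x² = 69·1² + 1 = 70, not a perfect square
y = 2: x² = 69·2² + 1 = 277, not a perfect square
y = 3: x² = 69·3² + 1 = 622, not a perfect square
... continuing the search (or via continued fractions) ...
y = 936: x² = 69·936² + 1 = 60450625, x = 7775 ✓

Verify: 7775² - 69·936² = 60450625 - 60450624 = 1 ✓

x = 7775, y = 936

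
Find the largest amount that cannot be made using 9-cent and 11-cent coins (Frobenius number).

For two coprime denominations a and b, the Frobenius number (largest value not representable as a non-negative combination) is ab - a - b.
Here gcd(9, 11) = 1, so they are coprime.
F(9, 11) = 9·11 - 9 - 11 = 99 - 20 = 79

79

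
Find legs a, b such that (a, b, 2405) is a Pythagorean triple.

We need a² + b² = 2405² = 5784025.
Trying: 1595² + 1800² = 2544025 + 3240000 = 5784025 ✓

(1595, 1800, 2405)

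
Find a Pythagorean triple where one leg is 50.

We need the other leg and hypotenuse such that 50² + x² = c².
Take x = 624, c = 626: 50² + 624² = 2500 + 389376 = 391876 = 626² ✓
Triple: (50, 624, 626)

(50, 624, 626)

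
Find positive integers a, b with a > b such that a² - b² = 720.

Factor: a² - b² = (a+b)(a-b) = 720.
We need two factors of 720 with the same parity.
Use a+b = 360 and a-b = 2 (product 360·2 = 720).
Adding: 2a = 362, so a = 181.
Subtracting: 2b = 358, so b = 179.
Check: 181² - 179² = 32761 - 32041 = 720 ✓

a = 181, b = 179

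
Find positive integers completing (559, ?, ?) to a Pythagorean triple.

We need the other leg and hypotenuse such that 559² + x² = c².
Take x = 840, c = 1009: 559² + 840² = 312481 + 705600 = 1018081 = 1009² ✓
Triple: (559, 840, 1009)

(559, 840, 1009)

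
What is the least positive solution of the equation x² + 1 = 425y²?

We need x² = 425y² - 1. Try successive y:
y = 1: x² = 425·1² - 1 = 424, not a perfect square
y = 2: x² = 425·2² - 1 = 1699, not a perfect square
y = 3: x² = 425·3² - 1 = 3824, not a perfect square
...
y = 13: x² = 425·13² - 1 = 71824 = 268² ✓
Check: 268² - 425·13² = 71824 - 71825 = -1 ✓

x = 268, y = 13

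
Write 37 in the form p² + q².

We need to find integers p, q > 0 such that p² + q² = 37.
Trying p = 1: q² = 37 - 1² = 37 - 1 = 36
q = 6
Check: 1² + 6² = 1 + 36 = 37 ✓

37 = 1² + 6²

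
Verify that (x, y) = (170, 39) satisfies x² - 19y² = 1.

Compute x² = 170² = 28900
Compute 19y² = 19·39² = 19·1521 = 28899
x² - 19y² = 28900 - 28899 = 1
Since this equals 1, (170, 39) is a solution.

Yes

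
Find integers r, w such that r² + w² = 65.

We need to find integers r, w > 0 such that r² + w² = 65.
Trying r = 1: w² = 65 - 1² = 65 - 1 = 64
w = 8
Check: 1² + 8² = 1 + 64 = 65 ✓

65 = 1² + 8²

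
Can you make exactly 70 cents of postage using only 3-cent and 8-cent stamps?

We need non-negative x, y with 3x + 8y = 70.
gcd(3, 8) = 1 divides 70, so integer solutions exist.
Search for a non-negative one: x = 2 gives 8y = 70 - 6 = 64, so y = 8.
Check: 3·2 + 8·8 = 70 ✓

Yes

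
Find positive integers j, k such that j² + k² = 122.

Search for j with 122 - j² a perfect square.
j = 1: 122 - 1² = 122 - 1 = 121 = 11² ✓
So j = 1, k = 11.

j = 1, k = 11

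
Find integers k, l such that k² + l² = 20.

We need to find integers k, l > 0 such that k² + l² = 20.
Trying k = 2: l² = 20 - 2² = 20 - 4 = 16
l = 4
Check: 2² + 4² = 4 + 16 = 20 ✓

20 = 2² + 4²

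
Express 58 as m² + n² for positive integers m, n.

We need to find integers m, n > 0 such that m² + n² = 58.
Trying m = 3: n² = 58 - 3² = 58 - 9 = 49
n = 7
Check: 3² + 7² = 9 + 49 = 58 ✓

58 = 3² + 7²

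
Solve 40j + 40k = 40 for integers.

Step 1: Check solvability.
gcd(40, 40) = 40
Since 40 divides 40, solutions exist.

Step 2: Apply extended Euclidean algorithm to find gcd.
We find integers such that 40*x0 + 40*y0 = 40

Step 3: Scale the particular solution.
Multiply by 40/40 = 1:
j = 0, k = 1

Step 4: Verify.
40*(0) + 40*(1) = 40 = 40 ✓

j = 0, k = 1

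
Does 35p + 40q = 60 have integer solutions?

Step 1: Compute gcd(35, 40).
gcd(35, 40) = 5

Step 2: Check divisibility.
Does 5 divide 60? 60 = 5 x 12, so yes.

By the theorem on linear Diophantine equations, 35p + 40q = 60 has integer solutions if and only if gcd(35, 40) divides 60. Since 5 | 60, solutions exist.

Yes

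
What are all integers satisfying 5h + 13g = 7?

Step 1: Compute gcd(5, 13) = 1.
Since 1 divides 7, solutions exist.

Step 2: Find a particular solution using extended Euclidean algorithm.
We get h₀ = -35, g₀ = 14.
Check: 5*-35 + 13*14 = 7 = 7 ✓

Step 3: Write the general solution.
h = -35 + (13/1)t = -35 + 13t
g = 14 - (5/1)t = 14 - 5t
for any integer t.

h = -35 + 13t, g = 14 - 5t for integer t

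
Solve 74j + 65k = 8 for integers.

Step 1: Check solvability.
gcd(74, 65) = 1
Since 1 divides 8, solutions exist.

Step 2: Apply extended Euclidean algorithm to find gcd.
We find integers such that 74*x0 + 65*y0 = 1

Step 3: Scale the particular solution.
Multiply by 8/1 = 8:
j = 232, k = -264

Step 4: Verify.
74*(232) + 65*(-264) = 8 = 8 ✓

j = 232, k = -264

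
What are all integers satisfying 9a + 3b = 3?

Step 1: Compute gcd(9, 3) = 3.
Since 3 divides 3, solutions exist.

Step 2: Find a particular solution using extended Euclidean algorithm.
We get a₀ = 0, b₀ = 1.
Check: 9*0 + 3*1 = 3 = 3 ✓

Step 3: Write the general solution.
a = 0 + (3/3)t = 0 + 1t
b = 1 - (9/3)t = 1 - 3t
for any integer t.

a = 0 + 1t, b = 1 - 3t for integer t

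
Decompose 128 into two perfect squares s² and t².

We need to find integers s, t > 0 such that s² + t² = 128.
Trying s = 8: t² = 128 - 8² = 128 - 64 = 64
t = 8
Check: 8² + 8² = 64 + 64 = 128 ✓

128 = 8² + 8²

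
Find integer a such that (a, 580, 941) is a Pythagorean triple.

a² = c² - b² = 941² - 580² = 885481 - 336400 = 549081
a = sqrt(549081) = 741

741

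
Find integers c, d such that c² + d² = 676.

We need to find integers c, d > 0 such that c² + d² = 676.
Trying c = 10: d² = 676 - 10² = 676 - 100 = 576
d = 24
Check: 10² + 24² = 100 + 576 = 676 ✓

676 = 10² + 24²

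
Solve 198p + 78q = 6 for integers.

Step 1: Check solvability.
gcd(198, 78) = 6
Since 6 divides 6, solutions exist.

Step 2: Apply extended Euclidean algorithm to find gcd.
We find integers such that 198*x0 + 78*y0 = 6

Step 3: Scale the particular solution.
Multiply by 6/6 = 1:
p = 2, q = -5

Step 4: Verify.
198*(2) + 78*(-5) = 6 = 6 ✓

p = 2, q = -5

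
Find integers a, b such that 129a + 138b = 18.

Step 1: Check solvability.
gcd(129, 138) = 3
Since 3 divides 18, solutions exist.

Step 2: Apply extended Euclidean algorithm to find gcd.
We find integers such that 129*x0 + 138*y0 = 3

Step 3: Scale the particular solution.
Multiply by 18/3 = 6:
a = 90, b = -84

Step 4: Verify.
129*(90) + 138*(-84) = 18 = 18 ✓

a = 90, b = -84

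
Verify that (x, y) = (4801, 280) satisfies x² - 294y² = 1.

Compute x² = 4801² = 23049601
Compute 294y² = 294·280² = 294·78400 = 23049600
x² - 294y² = 23049601 - 23049600 = 1
Since this equals 1, (4801, 280) is a solution.

Yes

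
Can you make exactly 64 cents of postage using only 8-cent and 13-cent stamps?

We need non-negative x, y with 8x + 13y = 64.
gcd(8, 13) = 1 divides 64, so integer solutions exist.
Search for a non-negative one: x = 8 gives 13y = 64 - 64 = 0, so y = 0.
Check: 8·8 + 13·0 = 64 ✓

Yes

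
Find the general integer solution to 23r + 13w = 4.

Step 1: Compute gcd(23, 13) = 1.
Since 1 divides 4, solutions exist.

Step 2: Find a particular solution using extended Euclidean algorithm.
We get r₀ = 16, w₀ = -28.
Check: 23*16 + 13*-28 = 4 = 4 ✓

Step 3: Write the general solution.
r = 16 + (13/1)t = 16 + 13t
w = -28 - (23/1)t = -28 - 23t
for any integer t.

r = 16 + 13t, w = -28 - 23t for integer t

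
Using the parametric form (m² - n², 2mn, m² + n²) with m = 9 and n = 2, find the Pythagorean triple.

a = m² - n² = 81 - 4 = 77
b = 2mn = 2·9·2 = 36
c = m² + n² = 81 + 4 = 85
Verify: 77² + 36² = 5929 + 1296 = 7225 = 85² ✓

(77, 36, 85)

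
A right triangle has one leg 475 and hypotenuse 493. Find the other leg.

b² = c² - a² = 243049 - 225625 = 17424
b = 132

132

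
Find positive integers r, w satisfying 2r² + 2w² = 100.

Try small values of r and check whether (100 - 2r²)/2 is a perfect square.
r = 5: 2·5² = 50, so 2w² = 100 - 50 = 50, giving w² = 25, w = 5.
Check: 2·5² + 2·5² = 50 + 50 = 100 ✓

r = 5, w = 5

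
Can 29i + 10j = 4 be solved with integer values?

Step 1: Compute gcd(29, 10).
gcd(29, 10) = 1

Step 2: Check divisibility.
Does 1 divide 4? 4 = 1 x 4, so yes.

By the theorem on linear Diophantine equations, 29i + 10j = 4 has integer solutions if and only if gcd(29, 10) divides 4. Since 1 | 4, solutions exist.

Yes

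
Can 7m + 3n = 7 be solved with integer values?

Step 1: Compute gcd(7, 3).
gcd(7, 3) = 1

Step 2: Check divisibility.
Does 1 divide 7? 7 = 1 x 7, so yes.

By the theorem on linear Diophantine equations, 7m + 3n = 7 has integer solutions if and only if gcd(7, 3) divides 7. Since 1 | 7, solutions exist.

Yes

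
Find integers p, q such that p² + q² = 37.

We need to find integers p, q > 0 such that p² + q² = 37.
Trying p = 1: q² = 37 - 1² = 37 - 1 = 36
q = 6
Check: 1² + 6² = 1 + 36 = 37 ✓

37 = 1² + 6²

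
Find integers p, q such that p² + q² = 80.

We need to find integers p, q > 0 such that p² + q² = 80.
Trying p = 4: q² = 80 - 4² = 80 - 16 = 64
q = 8
Check: 4² + 8² = 16 + 64 = 80 ✓

80 = 4² + 8²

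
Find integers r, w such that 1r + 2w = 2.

Step 1: Check solvability.
gcd(1, 2) = 1
Since 1 divides 2, solutions exist.

Step 2: Apply extended Euclidean algorithm to find gcd.
We find integers such that 1*x0 + 2*y0 = 1

Step 3: Scale the particular solution.
Multiply by 2/1 = 2:
r = 2, w = 0

Step 4: Verify.
1*(2) + 2*(0) = 2 = 2 ✓

r = 2, w = 0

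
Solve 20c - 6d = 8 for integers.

Step 1: Check solvability.
gcd(20, 6) = 2
Since 2 divides 8, solutions exist.

Step 2: Apply extended Euclidean algorithm to find gcd.
We find integers such that 20*x0 + 6*y0 = 2

Step 3: Scale the particular solution.
Multiply by 8/2 = 4:
c = 4, d = 12

Step 4: Verify.
20*(4) - 6*(12) = 8 = 8 ✓

c = 4, d = 12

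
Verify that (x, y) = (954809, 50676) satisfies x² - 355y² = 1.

Compute x² = 954809² = 911660226481
Compute 355y² = 355·50676² = 355·2568056976 = 911660226480
x² - 355y² = 911660226481 - 911660226480 = 1
Since this equals 1, (954809, 50676) is a solution.

Yes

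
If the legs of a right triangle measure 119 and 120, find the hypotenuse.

c² = a² + b² = 119² + 120² = 14161 + 14400 = 28561
c = 169

169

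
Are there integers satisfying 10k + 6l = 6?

Step 1: Compute gcd(10, 6).
gcd(10, 6) = 2

Step 2: Check divisibility.
Does 2 divide 6? 6 = 2 x 3, so yes.

By the theorem on linear Diophantine equations, 10k + 6l = 6 has integer solutions if and only if gcd(10, 6) divides 6. Since 2 | 6, solutions exist.

Yes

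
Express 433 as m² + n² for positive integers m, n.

We need to find integers m, n > 0 such that m² + n² = 433.
Trying m = 12: n² = 433 - 12² = 433 - 144 = 289
n = 17
Check: 12² + 17² = 144 + 289 = 433 ✓

433 = 12² + 17²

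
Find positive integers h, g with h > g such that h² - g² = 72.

Factor: h² - g² = (h+g)(h-g) = 72.
We need two factors of 72 with the same parity.
Use h+g = 36 and h-g = 2 (product 36·2 = 72).
Adding: 2h = 38, so h = 19.
Subtracting: 2g = 34, so g = 17.
Check: 19² - 17² = 361 - 289 = 72 ✓

h = 19, g = 17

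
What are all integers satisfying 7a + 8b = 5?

Step 1: Compute gcd(7, 8) = 1.
Since 1 divides 5, solutions exist.

Step 2: Find a particular solution using extended Euclidean algorithm.
We get a₀ = -5, b₀ = 5.
Check: 7*-5 + 8*5 = 5 = 5 ✓

Step 3: Write the general solution.
a = -5 + (8/1)t = -5 + 8t
b = 5 - (7/1)t = 5 - 7t
for any integer t.

a = -5 + 8t, b = 5 - 7t for integer t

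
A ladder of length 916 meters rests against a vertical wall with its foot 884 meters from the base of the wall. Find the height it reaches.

The ladder, wall, and ground form a right triangle with hypotenuse 916 and one leg 884.
By the Pythagorean theorem: h² = 916² - 884² = 839056 - 781456 = 57600
h = √57600 = 240 meters

240 meters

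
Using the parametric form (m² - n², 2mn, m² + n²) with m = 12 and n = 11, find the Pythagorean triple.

a = m² - n² = 12² - 11² = 144 - 121 = 23
b = 2mn = 2·12·11 = 264
c = m² + n² = 144 + 121 = 265
Verify: 23² + 264² = 529 + 69696 = 70225 = 265² ✓

(23, 264, 265)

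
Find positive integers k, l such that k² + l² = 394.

Search for k with 394 - k² a perfect square.
k = 13: 394 - 13² = 394 - 169 = 225 = 15² ✓
So k = 13, l = 15.

k = 13, l = 15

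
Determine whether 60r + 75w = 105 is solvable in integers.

Step 1: Compute gcd(60, 75).
gcd(60, 75) = 15

Step 2: Check divisibility.
Does 15 divide 105? 105 = 15 x 7, so yes.

By the theorem on linear Diophantine equations, 60r + 75w = 105 has integer solutions if and only if gcd(60, 75) divides 105. Since 15 | 105, solutions exist.

Yes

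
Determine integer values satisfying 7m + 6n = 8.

Step 1: Check solvability.
gcd(7, 6) = 1
Since 1 divides 8, solutions exist.

Step 2: Apply extended Euclidean algorithm to find gcd.
We find integers such that 7*x0 + 6*y0 = 1

Step 3: Scale the particular solution.
Multiply by 8/1 = 8:
m = 8, n = -8

Step 4: Verify.
7*(8) + 6*(-8) = 8 = 8 ✓

m = 8, n = -8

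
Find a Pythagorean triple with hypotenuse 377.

We need a² + b² = 377² = 142129.
Trying: 345² + 152² = 119025 + 23104 = 142129 ✓

(345, 152, 377)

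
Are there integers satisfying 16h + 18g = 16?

Step 1: Compute gcd(16, 18).
gcd(16, 18) = 2

Step 2: Check divisibility.
Does 2 divide 16? 16 = 2 x 8, so yes.

By the theorem on linear Diophantine equations, 16h + 18g = 16 has integer solutions if and only if gcd(16, 18) divides 16. Since 2 | 16, solutions exist.

Yes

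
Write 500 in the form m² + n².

We need to find integers m, n > 0 such that m² + n² = 500.
Trying m = 4: n² = 500 - 4² = 500 - 16 = 484
n = 22
Check: 4² + 22² = 16 + 484 = 500 ✓

500 = 4² + 22²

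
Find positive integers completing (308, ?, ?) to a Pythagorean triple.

We need the other leg and hypotenuse such that 308² + x² = c².
Take x = 75, c = 317: 308² + 75² = 94864 + 5625 = 100489 = 317² ✓
Triple: (75, 308, 317)

(75, 308, 317)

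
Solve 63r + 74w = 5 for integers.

Step 1: Check solvability.
gcd(63, 74) = 1
Since 1 divides 5, solutions exist.

Step 2: Apply extended Euclidean algorithm to find gcd.
We find integers such that 63*x0 + 74*y0 = 1

Step 3: Scale the particular solution.
Multiply by 5/1 = 5:
r = -135, w = 115

Step 4: Verify.
63*(-135) + 74*(115) = 5 = 5 ✓

r = -135, w = 115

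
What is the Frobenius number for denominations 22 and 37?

For two coprime denominations a and b, the Frobenius number (largest value not representable as a non-negative combination) is ab - a - b.
Here gcd(22, 37) = 1, so they are coprime.
F(22, 37) = 22·37 - 22 - 37 = 814 - 59 = 755

755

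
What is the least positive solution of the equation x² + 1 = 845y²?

We need x² = 845y² - 1. Try successive y:
y = 1: x² = 845·1² - 1 = 844, not a perfect square
y = 2: x² = 845·2² - 1 = 3379, not a perfect square
y = 3: x² = 845·3² - 1 = 7604, not a perfect square
...
y = 421: x² = 845·421² - 1 = 149768644 = 12238² ✓
Check: 12238² - 845·421² = 149768644 - 149768645 = -1 ✓

x = 12238, y = 421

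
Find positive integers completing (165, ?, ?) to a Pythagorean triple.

We need the other leg and hypotenuse such that 165² + x² = c².
Take x = 532, c = 557: 165² + 532² = 27225 + 283024 = 310249 = 557² ✓
Triple: (165, 532, 557)

(165, 532, 557)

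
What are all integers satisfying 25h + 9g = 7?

Step 1: Compute gcd(25, 9) = 1.
Since 1 divides 7, solutions exist.

Step 2: Find a particular solution using extended Euclidean algorithm.
We get h₀ = 28, g₀ = -77.
Check: 25*28 + 9*-77 = 7 = 7 ✓

Step 3: Write the general solution.
h = 28 + (9/1)t = 28 + 9t
g = -77 - (25/1)t = -77 - 25t
for any integer t.

h = 28 + 9t, g = -77 - 25t for integer t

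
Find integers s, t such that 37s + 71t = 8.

Step 1: Check solvability.
gcd(37, 71) = 1
Since 1 divides 8, solutions exist.

Step 2: Apply extended Euclidean algorithm to find gcd.
We find integers such that 37*x0 + 71*y0 = 1

Step 3: Scale the particular solution.
Multiply by 8/1 = 8:
s = -184, t = 96

Step 4: Verify.
37*(-184) + 71*(96) = 8 = 8 ✓

s = -184, t = 96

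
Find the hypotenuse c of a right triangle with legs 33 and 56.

c² = a² + b² = 33² + 56² = 1089 + 3136 = 4225
c = 65

65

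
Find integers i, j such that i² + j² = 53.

We need to find integers i, j > 0 such that i² + j² = 53.
Trying i = 2: j² = 53 - 2² = 53 - 4 = 49
j = 7
Check: 2² + 7² = 4 + 49 = 53 ✓

53 = 2² + 7²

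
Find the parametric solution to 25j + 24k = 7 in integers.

Step 1: Compute gcd(25, 24) = 1.
Since 1 divides 7, solutions exist.

Step 2: Find a particular solution using extended Euclidean algorithm.
We get j₀ = 7, k₀ = -7.
Check: 25*7 + 24*-7 = 7 = 7 ✓

Step 3: Write the general solution.
j = 7 + (24/1)t = 7 + 24t
k = -7 - (25/1)t = -7 - 25t
for any integer t.

j = 7 + 24t, k = -7 - 25t for integer t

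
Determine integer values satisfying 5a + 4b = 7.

Step 1: Check solvability.
gcd(5, 4) = 1
Since 1 divides 7, solutions exist.

Step 2: Apply extended Euclidean algorithm to find gcd.
We find integers such that 5*x0 + 4*y0 = 1

Step 3: Scale the particular solution.
Multiply by 7/1 = 7:
a = 7, b = -7

Step 4: Verify.
5*(7) + 4*(-7) = 7 = 7 ✓

a = 7, b = -7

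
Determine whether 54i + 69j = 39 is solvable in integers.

Step 1: Compute gcd(54, 69).
gcd(54, 69) = 3

Step 2: Check divisibility.
Does 3 divide 39? 39 = 3 x 13, so yes.

By the theorem on linear Diophantine equations, 54i + 69j = 39 has integer solutions if and only if gcd(54, 69) divides 39. Since 3 | 39, solutions exist.

Yes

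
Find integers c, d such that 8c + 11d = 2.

Step 1: Check solvability.
gcd(8, 11) = 1
Since 1 divides 2, solutions exist.

Step 2: Apply extended Euclidean algorithm to find gcd.
We find integers such that 8*x0 + 11*y0 = 1

Step 3: Scale the particular solution.
Multiply by 2/1 = 2:
c = -8, d = 6

Step 4: Verify.
8*(-8) + 11*(6) = 2 = 2 ✓

c = -8, d = 6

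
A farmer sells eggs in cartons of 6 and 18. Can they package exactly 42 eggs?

We need non-negative a, b with 6a + 18b = 42.
gcd(6, 18) = 6 divides 42.
Try a = 1: 18b = 42 - 6 = 36, so b = 2.
One way: 1 cartons of 6 and 2 cartons of 18.

Yes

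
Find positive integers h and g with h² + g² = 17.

We need to find integers h, g > 0 such that h² + g² = 17.
Trying h = 1: g² = 17 - 1² = 17 - 1 = 16
g = 4
Check: 1² + 4² = 1 + 16 = 17 ✓

17 = 1² + 4²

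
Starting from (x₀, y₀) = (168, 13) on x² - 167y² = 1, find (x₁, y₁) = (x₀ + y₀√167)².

Solutions to x² - Dy² = 1 are generated by powers of (x₀ + y₀√D).
The next solution satisfies x₁ + y₁√167 = (x₀ + y₀√167)², giving:
x₁ = x₀² + 167y₀² = 168² + 167·13² = 28224 + 28223 = 56447
y₁ = 2x₀y₀ = 2·168·13 = 4368

Verify: 56447² - 167·4368² = 3186263809 - 3186263808 = 1 ✓

x = 56447, y = 4368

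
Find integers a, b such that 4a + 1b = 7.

Step 1: Check solvability.
gcd(4, 1) = 1
Since 1 divides 7, solutions exist.

Step 2: Apply extended Euclidean algorithm to find gcd.
We find integers such that 4*x0 + 1*y0 = 1

Step 3: Scale the particular solution.
Multiply by 7/1 = 7:
a = 0, b = 7

Step 4: Verify.
4*(0) + 1*(7) = 7 = 7 ✓

a = 0, b = 7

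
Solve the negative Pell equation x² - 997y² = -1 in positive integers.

We need x² = 997y² - 1. Try successive y:
y = 1: x² = 997·1² - 1 = 996, not a perfect square
y = 2: x² = 997·2² - 1 = 3987, not a perfect square
y = 3: x² = 997·3² - 1 = 8972, not a perfect square
...
y = 2689: x² = 997·2689² - 1 = 7209028836 = 84906² ✓
Check: 84906² - 997·2689² = 7209028836 - 7209028837 = -1 ✓

x = 84906, y = 2689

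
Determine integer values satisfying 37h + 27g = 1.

Step 1: Check solvability.
gcd(37, 27) = 1
Since 1 divides 1, solutions exist.

Step 2: Apply extended Euclidean algorithm to find gcd.
We find integers such that 37*x0 + 27*y0 = 1

Step 3: Scale the particular solution.
Multiply by 1/1 = 1:
h = -8, g = 11

Step 4: Verify.
37*(-8) + 27*(11) = 1 = 1 ✓

h = -8, g = 11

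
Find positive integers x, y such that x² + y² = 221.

Search for x with 221 - x² a perfect square.
x = 5: 221 - 5² = 221 - 25 = 196 = 14² ✓
So x = 5, y = 14.

x = 5, y = 14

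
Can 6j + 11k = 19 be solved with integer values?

Step 1: Compute gcd(6, 11).
gcd(6, 11) = 1

Step 2: Check divisibility.
Does 1 divide 19? 19 = 1 x 19, so yes.

By the theorem on linear Diophantine equations, 6j + 11k = 19 has integer solutions if and only if gcd(6, 11) divides 19. Since 1 | 19, solutions exist.

Yes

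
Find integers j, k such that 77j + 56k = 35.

Step 1: Check solvability.
gcd(77, 56) = 7
Since 7 divides 35, solutions exist.

Step 2: Apply extended Euclidean algorithm to find gcd.
We find integers such that 77*x0 + 56*y0 = 7

Step 3: Scale the particular solution.
Multiply by 35/7 = 5:
j = 15, k = -20

Step 4: Verify.
77*(15) + 56*(-20) = 35 = 35 ✓

j = 15, k = -20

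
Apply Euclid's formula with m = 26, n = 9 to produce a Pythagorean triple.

a = m² - n² = 26² - 9² = 676 - 81 = 595
b = 2mn = 2·26·9 = 468
c = m² + n² = 676 + 81 = 757
Verify: 595² + 468² = 354025 + 219024 = 573049 = 757² ✓

(595, 468, 757)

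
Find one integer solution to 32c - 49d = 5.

Step 1: Check solvability.
gcd(32, 49) = 1
Since 1 divides 5, solutions exist.

Step 2: Apply extended Euclidean algorithm to find gcd.
We find integers such that 32*x0 + 49*y0 = 1

Step 3: Scale the particular solution.
Multiply by 5/1 = 5:
c = 115, d = 75

Step 4: Verify.
32*(115) - 49*(75) = 5 = 5 ✓

c = 115, d = 75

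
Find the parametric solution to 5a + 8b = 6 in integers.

Step 1: Compute gcd(5, 8) = 1.
Since 1 divides 6, solutions exist.

Step 2: Find a particular solution using extended Euclidean algorithm.
We get a₀ = -18, b₀ = 12.
Check: 5*-18 + 8*12 = 6 = 6 ✓

Step 3: Write the general solution.
a = -18 + (8/1)t = -18 + 8t
b = 12 - (5/1)t = 12 - 5t
for any integer t.

a = -18 + 8t, b = 12 - 5t for integer t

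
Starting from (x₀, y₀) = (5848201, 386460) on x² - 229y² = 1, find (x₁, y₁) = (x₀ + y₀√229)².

Solutions to x² - Dy² = 1 are generated by powers of (x₀ + y₀√D).
The next solution satisfies x₁ + y₁√229 = (x₀ + y₀√229)², giving:
x₁ = x₀² + 229y₀² = 5848201² + 229·386460² = 34201454936401 + 34201454936400 = 68402909872801
y₁ = 2x₀y₀ = 2·5848201·386460 = 4520191516920

Verify: 68402909872801² - 229·4520191516920² = 4678958079066536517999585601 - 4678958079066536517999585600 = 1 ✓

x = 68402909872801, y = 4520191516920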